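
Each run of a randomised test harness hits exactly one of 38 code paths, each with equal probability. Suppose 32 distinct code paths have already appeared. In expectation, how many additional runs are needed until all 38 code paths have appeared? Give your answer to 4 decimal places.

From k distinct to k+1 distinct takes on average 38/(38-k) runs.
Sum over k = 32,...,37: E = 38/6 + 38/5 + 38/4 + 38/3 + 38/2 + 38/1 = 93.10000.

93.1000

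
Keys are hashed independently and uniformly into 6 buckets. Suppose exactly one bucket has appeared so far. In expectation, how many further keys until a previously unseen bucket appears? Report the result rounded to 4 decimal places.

Each key yields a new bucket with probability (6-1)/6 = 5/6, so the wait is geometric with mean 6/5.
E = 6/5 = 1.20000.

1.2000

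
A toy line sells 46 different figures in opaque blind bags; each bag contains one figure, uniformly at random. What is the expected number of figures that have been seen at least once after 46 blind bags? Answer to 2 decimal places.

29.26

For each figure, P(seen in 46 blind bags) = 1 - (45/46)^46 = 0.636.
By linearity of expectation, E[distinct seen] = 46·(1 - (45/46)^46) = 29.263.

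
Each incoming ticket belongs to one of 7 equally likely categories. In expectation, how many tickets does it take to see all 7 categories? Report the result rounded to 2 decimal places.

Split into phases: going from k distinct to k+1 distinct takes on average 7/(7-k) tickets.
E[T] = 7/7 + 7/6 + 7/5 + ... + 7/2 + 7/1 = 7·H_{7}.
H_{7} = 2.593, so E[T] = 18.150.

18.15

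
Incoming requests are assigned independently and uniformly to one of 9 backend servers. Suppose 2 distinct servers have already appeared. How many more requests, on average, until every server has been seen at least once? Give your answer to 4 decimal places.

23.3357

The wait to go from k to k+1 distinct servers is geometric with mean 9/(9-k).
Sum over k = 2,...,8: E = 9/7 + 9/6 + 9/5 + ... + 9/2 + 9/1 = 23.33571.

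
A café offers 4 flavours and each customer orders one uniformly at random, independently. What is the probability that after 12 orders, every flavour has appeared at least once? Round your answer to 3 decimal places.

0.875

By inclusion–exclusion over which flavours are missing,
P(all seen) = Σ_{j=0}^{4} (-1)^j C(4,j)((4-j)/4)^12
= 1.0000 - 0.1267 + 0.0015 - 0.0000 + 0.0000
= 0.8748.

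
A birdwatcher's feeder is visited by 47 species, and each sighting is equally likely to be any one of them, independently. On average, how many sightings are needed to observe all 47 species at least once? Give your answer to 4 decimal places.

The wait to go from k to k+1 distinct species is geometric with mean 47/(47-k).
E[T] = 47/47 + 47/46 + 47/45 + ... + 47/2 + 47/1 = 47·H_{47}.
H_{47} = 4.43796, so E[T] = 208.58430.

208.5843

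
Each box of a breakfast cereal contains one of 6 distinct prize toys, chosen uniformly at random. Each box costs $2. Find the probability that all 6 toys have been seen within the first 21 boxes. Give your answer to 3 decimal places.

By inclusion–exclusion over which toys are missing,
P(all seen) = Σ_{j=0}^{6} (-1)^j C(6,j)((6-j)/6)^21
= 1.0000 - 0.1304 + 0.0030 - 0.0000 + 0.0000 - 0.0000 + 0.0000
= 0.8726.

0.873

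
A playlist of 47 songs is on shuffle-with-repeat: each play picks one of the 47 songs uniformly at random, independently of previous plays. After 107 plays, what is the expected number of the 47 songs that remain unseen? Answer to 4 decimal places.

4.7067

For each song, P(unseen after 107) = (46/47)^107 = 0.10014.
By linearity of expectation, E[unseen] = 47·(46/47)^107 = 4.70668.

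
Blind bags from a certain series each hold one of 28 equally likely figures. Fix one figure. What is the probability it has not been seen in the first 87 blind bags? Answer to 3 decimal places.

On each blind bag the fixed figure fails to appear with probability 27/28.
P(still missing after 87) = (27/28)^87 = 0.0423.

0.042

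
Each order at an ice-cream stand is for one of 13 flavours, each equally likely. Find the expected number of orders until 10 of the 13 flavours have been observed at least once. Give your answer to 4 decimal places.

Going from k to k+1 distinct takes a geometric number of orders with mean 13/(13-k).
Sum over k = 0,...,9: E = 13/13 + 13/12 + 13/11 + ... + 13/5 + 13/4 = 17.50841.

17.5084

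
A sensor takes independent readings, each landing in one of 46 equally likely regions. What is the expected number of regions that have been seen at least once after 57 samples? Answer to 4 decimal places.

For each region, P(seen in 57 samples) = 1 - (45/46)^57 = 0.71430.
By linearity of expectation, E[distinct seen] = 46·(1 - (45/46)^57) = 32.85760.

32.8576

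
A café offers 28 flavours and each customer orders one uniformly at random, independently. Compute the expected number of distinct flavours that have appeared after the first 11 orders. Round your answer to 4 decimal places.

For each flavour, P(seen in 11 orders) = 1 - (27/28)^11 = 0.32971.
By linearity of expectation, E[distinct seen] = 28·(1 - (27/28)^11) = 9.23187.

9.2319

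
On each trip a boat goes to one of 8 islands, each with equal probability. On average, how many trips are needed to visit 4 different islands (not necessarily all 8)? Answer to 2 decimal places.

5.08

Going from k to k+1 distinct takes a geometric number of trips with mean 8/(8-k).
Sum over k = 0,...,3: E = 8/8 + 8/7 + 8/6 + 8/5 = 5.076.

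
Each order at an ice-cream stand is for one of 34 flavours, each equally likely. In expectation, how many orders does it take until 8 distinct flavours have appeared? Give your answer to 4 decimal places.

With k distinct flavours already seen, the next new one arrives after an expected 34/(34-k) orders.
Sum over k = 0,...,7: E = 34/34 + 34/33 + 34/32 + ... + 34/28 + 34/27 = 8.96887.

8.9689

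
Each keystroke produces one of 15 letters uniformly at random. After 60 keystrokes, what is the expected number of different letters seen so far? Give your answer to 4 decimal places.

For each letter, P(seen in 60 keystrokes) = 1 - (14/15)^60 = 0.98407.
By linearity of expectation, E[distinct seen] = 15·(1 - (14/15)^60) = 14.76106.

14.7611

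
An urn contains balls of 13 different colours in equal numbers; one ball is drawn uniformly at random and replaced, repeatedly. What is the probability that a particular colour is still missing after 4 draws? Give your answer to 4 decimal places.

Each draw misses the fixed colour with probability (13-1)/13 = 12/13, independently.
P(still missing after 4) = (12/13)^4 = 0.72602.

0.7260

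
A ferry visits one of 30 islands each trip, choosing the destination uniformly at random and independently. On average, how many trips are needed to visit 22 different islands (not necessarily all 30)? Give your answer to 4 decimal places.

38.3139

Going from k to k+1 distinct takes a geometric number of trips with mean 30/(30-k).
Sum over k = 0,...,21: E = 30/30 + 30/29 + 30/28 + ... + 30/10 + 30/9 = 38.31390.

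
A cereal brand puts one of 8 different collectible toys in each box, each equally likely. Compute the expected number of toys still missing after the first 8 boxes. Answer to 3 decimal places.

For each toy, P(unseen after 8) = (7/8)^8 = 0.3436.
By linearity of expectation, E[unseen] = 8·(7/8)^8 = 2.7489.

2.749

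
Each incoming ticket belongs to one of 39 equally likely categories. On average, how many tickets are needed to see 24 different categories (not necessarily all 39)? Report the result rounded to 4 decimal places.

Going from k to k+1 distinct takes a geometric number of tickets with mean 39/(39-k).
Sum over k = 0,...,23: E = 39/39 + 39/38 + 39/37 + ... + 39/17 + 39/16 = 36.47725.

36.4772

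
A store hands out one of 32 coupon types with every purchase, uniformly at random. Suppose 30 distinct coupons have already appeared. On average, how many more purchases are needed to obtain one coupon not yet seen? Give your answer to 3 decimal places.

16.000

The number of purchases until the next new coupon is geometric with success probability 2/32, so its mean is 32/2.
E = 32/2 = 16.0000.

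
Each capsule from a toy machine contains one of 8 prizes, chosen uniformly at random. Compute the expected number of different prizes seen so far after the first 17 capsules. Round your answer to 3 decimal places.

For each prize, P(seen in 17 capsules) = 1 - (7/8)^17 = 0.8967.
By linearity of expectation, E[distinct seen] = 8·(1 - (7/8)^17) = 7.1735.

7.174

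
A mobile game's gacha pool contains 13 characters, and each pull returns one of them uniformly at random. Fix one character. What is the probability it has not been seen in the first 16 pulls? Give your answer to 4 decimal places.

On each pull the fixed character fails to appear with probability 12/13.
P(still missing after 16) = (12/13)^16 = 0.27785.

0.2778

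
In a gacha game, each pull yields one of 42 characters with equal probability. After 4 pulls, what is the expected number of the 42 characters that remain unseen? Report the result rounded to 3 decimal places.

For each character, P(unseen after 4) = (41/42)^4 = 0.9081.
By linearity of expectation, E[unseen] = 42·(41/42)^4 = 38.1406.

38.141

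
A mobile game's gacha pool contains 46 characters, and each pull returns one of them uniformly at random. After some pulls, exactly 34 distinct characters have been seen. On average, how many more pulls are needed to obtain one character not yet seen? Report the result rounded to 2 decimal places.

3.83

The number of pulls until the next new character is geometric with success probability 12/46, so its mean is 46/12.
E = 46/12 = 3.833.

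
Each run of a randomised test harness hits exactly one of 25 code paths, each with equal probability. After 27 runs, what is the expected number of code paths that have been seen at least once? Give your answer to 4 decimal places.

For each code path, P(seen in 27 runs) = 1 - (24/25)^27 = 0.66786.
By linearity of expectation, E[distinct seen] = 25·(1 - (24/25)^27) = 16.69646.

16.6965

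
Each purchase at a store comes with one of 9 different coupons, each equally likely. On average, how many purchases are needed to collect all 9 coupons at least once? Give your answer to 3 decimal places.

25.461

Split into phases: going from k distinct to k+1 distinct takes on average 9/(9-k) purchases.
E[T] = 9/9 + 9/8 + 9/7 + ... + 9/2 + 9/1 = 9·H_{9}.
H_{9} = 2.8290, so E[T] = 25.4607.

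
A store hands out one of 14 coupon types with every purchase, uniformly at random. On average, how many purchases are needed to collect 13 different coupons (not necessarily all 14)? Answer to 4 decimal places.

With k distinct coupons already seen, the next new one arrives after an expected 14/(14-k) purchases.
Sum over k = 0,...,12: E = 14/14 + 14/13 + 14/12 + ... + 14/3 + 14/2 = 31.52187.

31.5219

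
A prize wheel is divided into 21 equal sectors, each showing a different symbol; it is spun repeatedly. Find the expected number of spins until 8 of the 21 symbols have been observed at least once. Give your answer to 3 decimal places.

9.770

With k distinct symbols already seen, the next new one arrives after an expected 21/(21-k) spins.
Sum over k = 0,...,7: E = 21/21 + 21/20 + 21/19 + ... + 21/15 + 21/14 = 9.7697.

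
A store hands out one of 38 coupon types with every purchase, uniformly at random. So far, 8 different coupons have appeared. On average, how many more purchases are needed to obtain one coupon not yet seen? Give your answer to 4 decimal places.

Each purchase yields a new coupon with probability (38-8)/38 = 30/38, so the wait is geometric with mean 38/30.
E = 38/30 = 1.26667.

1.2667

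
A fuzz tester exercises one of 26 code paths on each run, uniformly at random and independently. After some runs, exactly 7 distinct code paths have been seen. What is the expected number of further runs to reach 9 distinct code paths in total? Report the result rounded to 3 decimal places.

From k distinct to k+1 distinct takes on average 26/(26-k) runs.
Sum over k = 7,...,8: E = 26/19 + 26/18 = 2.8129.

2.813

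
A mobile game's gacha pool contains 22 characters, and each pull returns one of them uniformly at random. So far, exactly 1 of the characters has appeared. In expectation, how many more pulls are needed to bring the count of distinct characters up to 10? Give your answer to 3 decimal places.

11.927

The wait to go from k to k+1 distinct characters is geometric with mean 22/(22-k).
Sum over k = 1,...,9: E = 22/21 + 22/20 + 22/19 + ... + 22/14 + 22/13 = 11.9273.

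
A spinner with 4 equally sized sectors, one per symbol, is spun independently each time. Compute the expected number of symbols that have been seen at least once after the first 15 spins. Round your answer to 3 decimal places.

3.947

For each symbol, P(seen in 15 spins) = 1 - (3/4)^15 = 0.9866.
By linearity of expectation, E[distinct seen] = 4·(1 - (3/4)^15) = 3.9465.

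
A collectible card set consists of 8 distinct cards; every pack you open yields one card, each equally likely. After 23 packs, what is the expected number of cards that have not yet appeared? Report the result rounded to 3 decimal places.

0.371

For each card, P(unseen after 23) = (7/8)^23 = 0.0464.
By linearity of expectation, E[unseen] = 8·(7/8)^23 = 0.3709.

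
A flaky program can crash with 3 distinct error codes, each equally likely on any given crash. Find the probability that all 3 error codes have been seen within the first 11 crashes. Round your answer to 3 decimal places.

0.965

By inclusion–exclusion over which error codes are missing,
P(all seen) = Σ_{j=0}^{3} (-1)^j C(3,j)((3-j)/3)^11
= 1.0000 - 0.0347 + 0.0000 - 0.0000
= 0.9653.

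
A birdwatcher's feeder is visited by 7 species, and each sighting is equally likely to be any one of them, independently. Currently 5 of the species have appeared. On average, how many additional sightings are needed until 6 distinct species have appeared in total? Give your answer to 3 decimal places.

3.500

With k distinct species already seen, the next new one takes an expected 7/(7-k) sightings.
Only the k = 5 term is needed: E = 7/2 = 3.5000.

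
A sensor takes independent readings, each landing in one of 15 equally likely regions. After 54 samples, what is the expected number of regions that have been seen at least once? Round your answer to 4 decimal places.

14.6385

For each region, P(seen in 54 samples) = 1 - (14/15)^54 = 0.97590.
By linearity of expectation, E[distinct seen] = 15·(1 - (14/15)^54) = 14.63853.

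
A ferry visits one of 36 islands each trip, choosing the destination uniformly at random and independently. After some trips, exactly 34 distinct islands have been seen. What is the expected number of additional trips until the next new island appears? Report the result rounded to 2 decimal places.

The number of trips until the next new island is geometric with success probability 2/36, so its mean is 36/2.
E = 36/2 = 18.000.

18.00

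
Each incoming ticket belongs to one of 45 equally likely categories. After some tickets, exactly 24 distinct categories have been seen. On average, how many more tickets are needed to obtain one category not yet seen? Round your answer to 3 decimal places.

2.143

Each ticket yields a new category with probability (45-24)/45 = 21/45, so the wait is geometric with mean 45/21.
E = 45/21 = 2.1429.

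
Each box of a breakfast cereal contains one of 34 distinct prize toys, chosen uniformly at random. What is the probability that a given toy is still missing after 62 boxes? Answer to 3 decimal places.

Each box misses the fixed toy with probability (34-1)/34 = 33/34, independently.
P(still missing after 62) = (33/34)^62 = 0.1571.

0.157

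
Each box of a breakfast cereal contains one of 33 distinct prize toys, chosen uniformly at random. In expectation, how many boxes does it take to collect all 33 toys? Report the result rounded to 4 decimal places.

Split into phases: going from k distinct to k+1 distinct takes on average 33/(33-k) boxes.
E[T] = 33/33 + 33/32 + 33/31 + ... + 33/2 + 33/1 = 33·H_{33}.
H_{33} = 4.08880, so E[T] = 134.93034.

134.9303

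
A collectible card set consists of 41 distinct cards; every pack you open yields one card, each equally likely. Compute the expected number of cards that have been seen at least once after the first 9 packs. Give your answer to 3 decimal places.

For each card, P(seen in 9 packs) = 1 - (40/41)^9 = 0.1993.
By linearity of expectation, E[distinct seen] = 41·(1 - (40/41)^9) = 8.1701.

8.170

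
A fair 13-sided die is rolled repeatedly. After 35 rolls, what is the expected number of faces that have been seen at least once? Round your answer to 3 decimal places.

For each face, P(seen in 35 rolls) = 1 - (12/13)^35 = 0.9393.
By linearity of expectation, E[distinct seen] = 13·(1 - (12/13)^35) = 12.2106.

12.211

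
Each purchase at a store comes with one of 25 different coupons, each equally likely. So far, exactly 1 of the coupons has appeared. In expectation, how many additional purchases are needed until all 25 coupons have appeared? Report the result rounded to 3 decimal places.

The wait to go from k to k+1 distinct coupons is geometric with mean 25/(25-k).
Sum over k = 1,...,24: E = 25/24 + 25/23 + 25/22 + ... + 25/2 + 25/1 = 94.3990.

94.399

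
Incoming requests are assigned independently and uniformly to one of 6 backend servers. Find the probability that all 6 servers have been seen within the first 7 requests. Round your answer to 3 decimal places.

0.054

By inclusion–exclusion over which servers are missing,
P(all seen) = Σ_{j=0}^{6} (-1)^j C(6,j)((6-j)/6)^7
= 1.0000 - 1.6745 + 0.8779 - 0.1563 + 0.0069 - 0.0000 + 0.0000
= 0.0540.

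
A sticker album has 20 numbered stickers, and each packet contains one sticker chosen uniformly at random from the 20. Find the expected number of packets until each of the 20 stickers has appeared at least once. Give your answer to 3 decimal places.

Split into phases: going from k distinct to k+1 distinct takes on average 20/(20-k) packets.
E[T] = 20/20 + 20/19 + 20/18 + ... + 20/2 + 20/1 = 20·H_{20}.
H_{20} = 3.5977, so E[T] = 71.9548.

71.955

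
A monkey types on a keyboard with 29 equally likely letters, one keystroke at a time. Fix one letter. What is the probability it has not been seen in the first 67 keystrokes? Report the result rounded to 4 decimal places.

Each keystroke misses the fixed letter with probability (29-1)/29 = 28/29, independently.
P(still missing after 67) = (28/29)^67 = 0.09526.

0.0953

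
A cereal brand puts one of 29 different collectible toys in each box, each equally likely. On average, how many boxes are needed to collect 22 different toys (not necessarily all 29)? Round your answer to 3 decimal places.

39.695

With k distinct toys already seen, the next new one arrives after an expected 29/(29-k) boxes.
Sum over k = 0,...,21: E = 29/29 + 29/28 + 29/27 + ... + 29/9 + 29/8 = 39.6951.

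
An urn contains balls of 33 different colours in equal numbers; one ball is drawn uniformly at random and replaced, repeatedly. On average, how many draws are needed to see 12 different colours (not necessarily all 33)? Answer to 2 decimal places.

Going from k to k+1 distinct takes a geometric number of draws with mean 33/(33-k).
Sum over k = 0,...,11: E = 33/33 + 33/32 + 33/31 + ... + 33/23 + 33/22 = 14.634.

14.63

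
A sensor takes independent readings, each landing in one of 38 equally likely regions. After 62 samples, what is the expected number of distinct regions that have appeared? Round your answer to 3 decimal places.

For each region, P(seen in 62 samples) = 1 - (37/38)^62 = 0.8086.
By linearity of expectation, E[distinct seen] = 38·(1 - (37/38)^62) = 30.7271.

30.727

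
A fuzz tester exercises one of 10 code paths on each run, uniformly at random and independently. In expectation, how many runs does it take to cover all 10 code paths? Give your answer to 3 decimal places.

After k distinct code paths have appeared, the next run gives a new one with probability (10-k)/10, so the expected wait for the (k+1)-th is 10/(10-k).
E[T] = 10/10 + 10/9 + 10/8 + ... + 10/2 + 10/1 = 10·H_{10}.
H_{10} = 2.9290, so E[T] = 29.2897.

29.290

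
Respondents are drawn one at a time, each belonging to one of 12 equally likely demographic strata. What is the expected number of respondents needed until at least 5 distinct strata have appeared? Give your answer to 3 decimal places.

Going from k to k+1 distinct takes a geometric number of respondents with mean 12/(12-k).
Sum over k = 0,...,4: E = 12/12 + 12/11 + 12/10 + 12/9 + 12/8 = 6.1242.

6.124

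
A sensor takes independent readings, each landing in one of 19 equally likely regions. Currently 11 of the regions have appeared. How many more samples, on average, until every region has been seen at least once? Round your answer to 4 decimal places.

51.6393

The wait to go from k to k+1 distinct regions is geometric with mean 19/(19-k).
Sum over k = 11,...,18: E = 19/8 + 19/7 + 19/6 + ... + 19/2 + 19/1 = 51.63929.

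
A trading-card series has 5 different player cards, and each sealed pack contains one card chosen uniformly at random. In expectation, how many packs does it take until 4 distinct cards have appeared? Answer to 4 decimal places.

With k distinct cards already seen, the next new one arrives after an expected 5/(5-k) packs.
Sum over k = 0,...,3: E = 5/5 + 5/4 + 5/3 + 5/2 = 6.41667.

6.4167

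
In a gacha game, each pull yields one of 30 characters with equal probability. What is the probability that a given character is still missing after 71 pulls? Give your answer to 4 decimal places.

Each pull misses the fixed character with probability (30-1)/30 = 29/30, independently.
P(still missing after 71) = (29/30)^71 = 0.09008.

0.0901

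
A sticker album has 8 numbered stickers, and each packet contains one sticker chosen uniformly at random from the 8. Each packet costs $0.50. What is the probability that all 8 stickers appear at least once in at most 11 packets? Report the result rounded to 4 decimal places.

0.0558

By inclusion–exclusion over which stickers are missing,
P(all seen) = Σ_{j=0}^{8} (-1)^j C(8,j)((8-j)/8)^11
= 1.00000 - 1.84153 + 1.18258 - 0.31832 + 0.03418 - 0.00115 + 0.00001 - 0.00000 + 0.00000
= 0.05576.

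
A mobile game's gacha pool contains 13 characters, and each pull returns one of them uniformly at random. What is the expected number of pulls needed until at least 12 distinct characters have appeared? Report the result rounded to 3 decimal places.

With k distinct characters already seen, the next new one arrives after an expected 13/(13-k) pulls.
Sum over k = 0,...,11: E = 13/13 + 13/12 + 13/11 + ... + 13/3 + 13/2 = 28.3417.

28.342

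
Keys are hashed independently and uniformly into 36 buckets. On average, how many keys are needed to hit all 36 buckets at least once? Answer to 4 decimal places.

The wait to go from k to k+1 distinct buckets is geometric with mean 36/(36-k).
E[T] = 36/36 + 36/35 + 36/34 + ... + 36/2 + 36/1 = 36·H_{36}.
H_{36} = 4.17456, so E[T] = 150.28413.

150.2841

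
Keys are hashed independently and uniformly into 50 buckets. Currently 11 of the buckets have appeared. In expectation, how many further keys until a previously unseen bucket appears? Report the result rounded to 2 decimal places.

Each key yields a new bucket with probability (50-11)/50 = 39/50, so the wait is geometric with mean 50/39.
E = 50/39 = 1.282.

1.28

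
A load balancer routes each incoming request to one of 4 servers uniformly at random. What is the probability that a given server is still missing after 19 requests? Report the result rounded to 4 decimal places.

0.0042

On each request the fixed server fails to appear with probability 3/4.
P(still missing after 19) = (3/4)^19 = 0.00423.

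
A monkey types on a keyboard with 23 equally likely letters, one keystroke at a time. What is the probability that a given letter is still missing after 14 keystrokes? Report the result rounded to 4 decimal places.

On each keystroke the fixed letter fails to appear with probability 22/23.
P(still missing after 14) = (22/23)^14 = 0.53670.

0.5367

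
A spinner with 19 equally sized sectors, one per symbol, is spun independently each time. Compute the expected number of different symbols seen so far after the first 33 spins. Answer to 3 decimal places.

15.809

For each symbol, P(seen in 33 spins) = 1 - (18/19)^33 = 0.8321.
By linearity of expectation, E[distinct seen] = 19·(1 - (18/19)^33) = 15.8094.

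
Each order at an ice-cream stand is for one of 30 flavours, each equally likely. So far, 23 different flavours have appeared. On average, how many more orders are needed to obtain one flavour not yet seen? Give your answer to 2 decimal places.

Each order yields a new flavour with probability (30-23)/30 = 7/30, so the wait is geometric with mean 30/7.
E = 30/7 = 4.286.

4.29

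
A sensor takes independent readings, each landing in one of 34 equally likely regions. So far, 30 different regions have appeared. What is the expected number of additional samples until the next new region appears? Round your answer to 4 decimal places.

Each sample yields a new region with probability (34-30)/34 = 4/34, so the wait is geometric with mean 34/4.
E = 34/4 = 8.50000.

8.5000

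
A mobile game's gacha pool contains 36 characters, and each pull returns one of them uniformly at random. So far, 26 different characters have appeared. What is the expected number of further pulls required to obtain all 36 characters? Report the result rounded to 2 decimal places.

With k distinct characters already seen, the next new one takes an expected 36/(36-k) pulls.
Sum over k = 26,...,35: E = 36/10 + 36/9 + 36/8 + ... + 36/2 + 36/1 = 105.443.

105.44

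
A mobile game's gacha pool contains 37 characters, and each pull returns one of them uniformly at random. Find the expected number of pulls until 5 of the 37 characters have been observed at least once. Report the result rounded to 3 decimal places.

Going from k to k+1 distinct takes a geometric number of pulls with mean 37/(37-k).
Sum over k = 0,...,4: E = 37/37 + 37/36 + 37/35 + 37/34 + 37/33 = 5.2944.

5.294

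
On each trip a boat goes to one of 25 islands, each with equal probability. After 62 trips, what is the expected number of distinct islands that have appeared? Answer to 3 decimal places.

23.010

For each island, P(seen in 62 trips) = 1 - (24/25)^62 = 0.9204.
By linearity of expectation, E[distinct seen] = 25·(1 - (24/25)^62) = 23.0104.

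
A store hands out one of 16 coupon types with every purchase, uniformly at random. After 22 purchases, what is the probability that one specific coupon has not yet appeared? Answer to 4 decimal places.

0.2418

On each purchase the fixed coupon fails to appear with probability 15/16.
P(still missing after 22) = (15/16)^22 = 0.24175.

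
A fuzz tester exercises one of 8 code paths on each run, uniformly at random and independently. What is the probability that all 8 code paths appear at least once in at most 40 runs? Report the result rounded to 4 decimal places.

By inclusion–exclusion over which code paths are missing,
P(all seen) = Σ_{j=0}^{8} (-1)^j C(8,j)((8-j)/8)^40
= 1.00000 - 0.03832 + 0.00028 - 0.00000 + 0.00000 - 0.00000 + 0.00000 - 0.00000 + 0.00000
= 0.96196.

0.9620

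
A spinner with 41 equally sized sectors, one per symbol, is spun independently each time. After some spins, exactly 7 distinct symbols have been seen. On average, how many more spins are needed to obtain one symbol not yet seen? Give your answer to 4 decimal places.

Each spin yields a new symbol with probability (41-7)/41 = 34/41, so the wait is geometric with mean 41/34.
E = 41/34 = 1.20588.

1.2059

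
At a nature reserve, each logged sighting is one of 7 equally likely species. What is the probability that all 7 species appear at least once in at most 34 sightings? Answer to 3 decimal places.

By inclusion–exclusion over which species are missing,
P(all seen) = Σ_{j=0}^{7} (-1)^j C(7,j)((7-j)/7)^34
= 1.0000 - 0.0371 + 0.0002 - 0.0000 + 0.0000 - 0.0000 + 0.0000 - 0.0000
= 0.9632.

0.963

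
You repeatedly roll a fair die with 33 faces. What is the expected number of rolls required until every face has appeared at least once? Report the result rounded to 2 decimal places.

134.93

The wait to go from k to k+1 distinct faces is geometric with mean 33/(33-k).
E[T] = 33/33 + 33/32 + 33/31 + ... + 33/2 + 33/1 = 33·H_{33}.
H_{33} = 4.089, so E[T] = 134.930.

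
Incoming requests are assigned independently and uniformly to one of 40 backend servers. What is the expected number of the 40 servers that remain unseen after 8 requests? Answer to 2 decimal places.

For each server, P(unseen after 8) = (39/40)^8 = 0.817.
By linearity of expectation, E[unseen] = 40·(39/40)^8 = 32.666.

32.67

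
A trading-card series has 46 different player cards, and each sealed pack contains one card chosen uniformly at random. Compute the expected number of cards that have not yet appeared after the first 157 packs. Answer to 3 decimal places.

For each card, P(unseen after 157) = (45/46)^157 = 0.0317.
By linearity of expectation, E[unseen] = 46·(45/46)^157 = 1.4593.

1.459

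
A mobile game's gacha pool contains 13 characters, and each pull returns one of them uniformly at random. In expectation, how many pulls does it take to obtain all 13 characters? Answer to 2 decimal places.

After k distinct characters have appeared, the next pull gives a new one with probability (13-k)/13, so the expected wait for the (k+1)-th is 13/(13-k).
E[T] = 13/13 + 13/12 + 13/11 + ... + 13/2 + 13/1 = 13·H_{13}.
H_{13} = 3.180, so E[T] = 41.342.

41.34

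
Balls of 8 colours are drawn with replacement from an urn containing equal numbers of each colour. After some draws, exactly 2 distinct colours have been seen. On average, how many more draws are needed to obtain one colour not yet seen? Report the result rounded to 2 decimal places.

Each draw yields a new colour with probability (8-2)/8 = 6/8, so the wait is geometric with mean 8/6.
E = 8/6 = 1.333.

1.33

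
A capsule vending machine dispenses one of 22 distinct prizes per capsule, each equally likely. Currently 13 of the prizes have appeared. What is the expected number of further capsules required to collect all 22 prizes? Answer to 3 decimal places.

62.237

The wait to go from k to k+1 distinct prizes is geometric with mean 22/(22-k).
Sum over k = 13,...,21: E = 22/9 + 22/8 + 22/7 + ... + 22/2 + 22/1 = 62.2373.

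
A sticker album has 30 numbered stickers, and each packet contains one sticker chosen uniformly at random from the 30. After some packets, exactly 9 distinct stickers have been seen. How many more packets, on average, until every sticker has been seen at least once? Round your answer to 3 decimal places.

109.361

With k distinct stickers already seen, the next new one takes an expected 30/(30-k) packets.
Sum over k = 9,...,29: E = 30/21 + 30/20 + 30/19 + ... + 30/2 + 30/1 = 109.3608.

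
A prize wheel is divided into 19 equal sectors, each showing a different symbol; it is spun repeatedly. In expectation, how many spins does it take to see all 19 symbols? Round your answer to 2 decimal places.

Split into phases: going from k distinct to k+1 distinct takes on average 19/(19-k) spins.
E[T] = 19/19 + 19/18 + 19/17 + ... + 19/2 + 19/1 = 19·H_{19}.
H_{19} = 3.548, so E[T] = 67.407.

67.41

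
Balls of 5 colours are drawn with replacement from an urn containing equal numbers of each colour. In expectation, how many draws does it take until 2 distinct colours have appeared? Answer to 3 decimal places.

With k distinct colours already seen, the next new one arrives after an expected 5/(5-k) draws.
Sum over k = 0,...,1: E = 5/5 + 5/4 = 2.2500.

2.250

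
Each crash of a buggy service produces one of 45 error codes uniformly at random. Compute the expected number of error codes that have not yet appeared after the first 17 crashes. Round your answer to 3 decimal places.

For each error code, P(unseen after 17) = (44/45)^17 = 0.6825.
By linearity of expectation, E[unseen] = 45·(44/45)^17 = 30.7111.

30.711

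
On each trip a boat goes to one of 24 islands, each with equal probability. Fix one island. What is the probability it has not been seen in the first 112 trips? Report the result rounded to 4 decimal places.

Each trip misses the fixed island with probability (24-1)/24 = 23/24, independently.
P(still missing after 112) = (23/24)^112 = 0.00851.

0.0085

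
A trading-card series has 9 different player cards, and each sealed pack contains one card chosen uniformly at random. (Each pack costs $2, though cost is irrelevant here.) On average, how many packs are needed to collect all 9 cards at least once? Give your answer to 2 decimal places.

Split into phases: going from k distinct to k+1 distinct takes on average 9/(9-k) packs.
E[T] = 9/9 + 9/8 + 9/7 + ... + 9/2 + 9/1 = 9·H_{9}.
H_{9} = 2.829, so E[T] = 25.461.

25.46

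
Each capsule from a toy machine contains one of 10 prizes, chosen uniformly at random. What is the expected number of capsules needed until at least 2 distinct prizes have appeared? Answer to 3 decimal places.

2.111

With k distinct prizes already seen, the next new one arrives after an expected 10/(10-k) capsules.
Sum over k = 0,...,1: E = 10/10 + 10/9 = 2.1111.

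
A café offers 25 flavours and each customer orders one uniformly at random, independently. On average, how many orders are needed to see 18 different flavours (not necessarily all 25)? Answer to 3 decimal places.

30.578

Going from k to k+1 distinct takes a geometric number of orders with mean 25/(25-k).
Sum over k = 0,...,17: E = 25/25 + 25/24 + 25/23 + ... + 25/9 + 25/8 = 30.5775.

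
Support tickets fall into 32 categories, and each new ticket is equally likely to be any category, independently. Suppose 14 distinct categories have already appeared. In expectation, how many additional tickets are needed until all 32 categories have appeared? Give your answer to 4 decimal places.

With k distinct categories already seen, the next new one takes an expected 32/(32-k) tickets.
Sum over k = 14,...,31: E = 32/18 + 32/17 + 32/16 + ... + 32/2 + 32/1 = 111.84346.

111.8435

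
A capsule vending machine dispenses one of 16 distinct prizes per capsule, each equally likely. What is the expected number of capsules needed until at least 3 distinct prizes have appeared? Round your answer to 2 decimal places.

3.21

Going from k to k+1 distinct takes a geometric number of capsules with mean 16/(16-k).
Sum over k = 0,...,2: E = 16/16 + 16/15 + 16/14 = 3.210.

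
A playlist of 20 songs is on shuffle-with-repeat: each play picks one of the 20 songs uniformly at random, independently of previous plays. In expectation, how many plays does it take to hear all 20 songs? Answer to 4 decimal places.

Split into phases: going from k distinct to k+1 distinct takes on average 20/(20-k) plays.
E[T] = 20/20 + 20/19 + 20/18 + ... + 20/2 + 20/1 = 20·H_{20}.
H_{20} = 3.59774, so E[T] = 71.95479.

71.9548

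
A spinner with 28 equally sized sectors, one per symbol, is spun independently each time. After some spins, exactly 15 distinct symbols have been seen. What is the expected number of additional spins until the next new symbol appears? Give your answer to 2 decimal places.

2.15

The number of spins until the next new symbol is geometric with success probability 13/28, so its mean is 28/13.
E = 28/13 = 2.154.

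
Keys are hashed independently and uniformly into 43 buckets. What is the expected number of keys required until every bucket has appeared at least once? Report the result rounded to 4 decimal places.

187.0499

Split into phases: going from k distinct to k+1 distinct takes on average 43/(43-k) keys.
E[T] = 43/43 + 43/42 + 43/41 + ... + 43/2 + 43/1 = 43·H_{43}.
H_{43} = 4.35000, so E[T] = 187.04994.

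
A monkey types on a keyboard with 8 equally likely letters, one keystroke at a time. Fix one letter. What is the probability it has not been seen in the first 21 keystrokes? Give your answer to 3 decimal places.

0.061

Each keystroke misses the fixed letter with probability (8-1)/8 = 7/8, independently.
P(still missing after 21) = (7/8)^21 = 0.0606.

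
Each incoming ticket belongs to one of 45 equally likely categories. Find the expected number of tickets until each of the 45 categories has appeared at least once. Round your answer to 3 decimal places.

Split into phases: going from k distinct to k+1 distinct takes on average 45/(45-k) tickets.
E[T] = 45/45 + 45/44 + 45/43 + ... + 45/2 + 45/1 = 45·H_{45}.
H_{45} = 4.3949, so E[T] = 197.7727.

197.773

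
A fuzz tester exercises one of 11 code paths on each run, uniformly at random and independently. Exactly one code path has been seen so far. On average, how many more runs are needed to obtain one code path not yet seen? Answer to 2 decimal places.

1.10

Each run yields a new code path with probability (11-1)/11 = 10/11, so the wait is geometric with mean 11/10.
E = 11/10 = 1.100.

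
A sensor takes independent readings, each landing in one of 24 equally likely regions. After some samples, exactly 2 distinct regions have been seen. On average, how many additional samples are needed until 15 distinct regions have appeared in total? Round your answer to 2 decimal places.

20.68

The wait to go from k to k+1 distinct regions is geometric with mean 24/(24-k).
Sum over k = 2,...,14: E = 24/22 + 24/21 + 24/20 + ... + 24/11 + 24/10 = 20.684.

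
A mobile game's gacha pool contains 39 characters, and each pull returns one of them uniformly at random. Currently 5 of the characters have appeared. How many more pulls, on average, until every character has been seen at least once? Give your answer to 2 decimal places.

From k distinct to k+1 distinct takes on average 39/(39-k) pulls.
Sum over k = 5,...,38: E = 39/34 + 39/33 + 39/32 + ... + 39/2 + 39/1 = 160.610.

160.61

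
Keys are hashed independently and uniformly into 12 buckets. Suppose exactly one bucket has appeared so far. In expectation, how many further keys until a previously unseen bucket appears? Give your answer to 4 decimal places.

1.0909

The number of keys until the next new bucket is geometric with success probability 11/12, so its mean is 12/11.
E = 12/11 = 1.09091.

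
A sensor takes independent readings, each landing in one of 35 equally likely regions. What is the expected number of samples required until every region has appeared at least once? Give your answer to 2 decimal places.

After k distinct regions have appeared, the next sample gives a new one with probability (35-k)/35, so the expected wait for the (k+1)-th is 35/(35-k).
E[T] = 35/35 + 35/34 + 35/33 + ... + 35/2 + 35/1 = 35·H_{35}.
H_{35} = 4.147, so E[T] = 145.137.

145.14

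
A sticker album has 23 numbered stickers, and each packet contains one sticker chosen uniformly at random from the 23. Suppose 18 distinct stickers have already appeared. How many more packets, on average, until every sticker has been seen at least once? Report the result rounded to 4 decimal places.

52.5167

The wait to go from k to k+1 distinct stickers is geometric with mean 23/(23-k).
Sum over k = 18,...,22: E = 23/5 + 23/4 + 23/3 + 23/2 + 23/1 = 52.51667.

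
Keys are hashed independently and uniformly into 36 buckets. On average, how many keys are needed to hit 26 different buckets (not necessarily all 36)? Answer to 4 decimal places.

44.8413

With k distinct buckets already seen, the next new one arrives after an expected 36/(36-k) keys.
Sum over k = 0,...,25: E = 36/36 + 36/35 + 36/34 + ... + 36/12 + 36/11 = 44.84127.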